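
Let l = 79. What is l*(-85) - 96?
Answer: -6811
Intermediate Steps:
l*(-85) - 96 = 79*(-85) - 96 = -6715 - 96 = -6811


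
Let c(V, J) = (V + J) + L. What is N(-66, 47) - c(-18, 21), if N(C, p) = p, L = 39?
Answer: 5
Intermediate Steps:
c(V, J) = 39 + J + V (c(V, J) = (V + J) + 39 = (J + V) + 39 = 39 + J + V)
N(-66, 47) - c(-18, 21) = 47 - (39 + 21 - 18) = 47 - 1*42 = 47 - 42 = 5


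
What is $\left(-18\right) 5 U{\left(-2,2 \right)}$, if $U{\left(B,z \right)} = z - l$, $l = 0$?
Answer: $-180$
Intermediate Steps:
$U{\left(B,z \right)} = z$ ($U{\left(B,z \right)} = z - 0 = z + 0 = z$)
$\left(-18\right) 5 U{\left(-2,2 \right)} = \left(-18\right) 5 \cdot 2 = \left(-90\right) 2 = -180$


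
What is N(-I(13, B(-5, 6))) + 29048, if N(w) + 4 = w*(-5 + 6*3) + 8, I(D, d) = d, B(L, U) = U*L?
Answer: 29442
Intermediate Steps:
B(L, U) = L*U
N(w) = 4 + 13*w (N(w) = -4 + (w*(-5 + 6*3) + 8) = -4 + (w*(-5 + 18) + 8) = -4 + (w*13 + 8) = -4 + (13*w + 8) = -4 + (8 + 13*w) = 4 + 13*w)
N(-I(13, B(-5, 6))) + 29048 = (4 + 13*(-(-5)*6)) + 29048 = (4 + 13*(-1*(-30))) + 29048 = (4 + 13*30) + 29048 = (4 + 390) + 29048 = 394 + 29048 = 29442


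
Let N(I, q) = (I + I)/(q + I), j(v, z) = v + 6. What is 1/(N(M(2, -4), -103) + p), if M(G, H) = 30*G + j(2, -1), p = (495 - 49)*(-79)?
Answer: -35/1233326 ≈ -2.8379e-5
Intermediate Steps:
p = -35234 (p = 446*(-79) = -35234)
j(v, z) = 6 + v
M(G, H) = 8 + 30*G (M(G, H) = 30*G + (6 + 2) = 30*G + 8 = 8 + 30*G)
N(I, q) = 2*I/(I + q) (N(I, q) = (2*I)/(I + q) = 2*I/(I + q))
1/(N(M(2, -4), -103) + p) = 1/(2*(8 + 30*2)/((8 + 30*2) - 103) - 35234) = 1/(2*(8 + 60)/((8 + 60) - 103) - 35234) = 1/(2*68/(68 - 103) - 35234) = 1/(2*68/(-35) - 35234) = 1/(2*68*(-1/35) - 35234) = 1/(-136/35 - 35234) = 1/(-1233326/35) = -35/1233326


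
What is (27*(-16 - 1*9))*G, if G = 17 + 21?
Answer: -25650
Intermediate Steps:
G = 38
(27*(-16 - 1*9))*G = (27*(-16 - 1*9))*38 = (27*(-16 - 9))*38 = (27*(-25))*38 = -675*38 = -25650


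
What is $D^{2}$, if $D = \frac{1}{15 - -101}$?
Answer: $\frac{1}{13456} \approx 7.4316 \cdot 10^{-5}$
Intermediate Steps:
$D = \frac{1}{116}$ ($D = \frac{1}{15 + 101} = \frac{1}{116} \approx 0.0086207$)
$D^{2} = \left(\frac{1}{116}\right)^{2} = \frac{1}{13456}$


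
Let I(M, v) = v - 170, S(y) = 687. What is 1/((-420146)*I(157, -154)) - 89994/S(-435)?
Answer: -4083546865163/31173152616 ≈ -131.00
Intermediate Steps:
I(M, v) = -170 + v
1/((-420146)*I(157, -154)) - 89994/S(-435) = 1/((-420146)*(-170 - 154)) - 89994/687 = -1/420146/(-324) - 89994*1/687 = -1/420146*(-1/324) - 29998/229 = 1/136127304 - 29998/229 = -4083546865163/31173152616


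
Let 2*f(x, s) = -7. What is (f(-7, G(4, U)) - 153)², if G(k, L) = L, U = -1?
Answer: 97969/4 ≈ 24492.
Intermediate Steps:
f(x, s) = -7/2 (f(x, s) = (½)*(-7) = -7/2)
(f(-7, G(4, U)) - 153)² = (-7/2 - 153)² = (-313/2)² = 97969/4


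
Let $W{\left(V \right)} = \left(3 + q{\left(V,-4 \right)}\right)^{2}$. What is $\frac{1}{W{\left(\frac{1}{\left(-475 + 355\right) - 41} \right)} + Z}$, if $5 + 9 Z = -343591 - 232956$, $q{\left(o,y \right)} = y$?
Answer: $- \frac{3}{192181} \approx -1.561 \cdot 10^{-5}$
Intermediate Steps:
$W{\left(V \right)} = 1$ ($W{\left(V \right)} = \left(3 - 4\right)^{2} = \left(-1\right)^{2} = 1$)
$Z = - \frac{192184}{3}$ ($Z = - \frac{5}{9} + \frac{-343591 - 232956}{9} = - \frac{5}{9} + \frac{1}{9} \left(-576547\right) = - \frac{5}{9} - \frac{576547}{9} = - \frac{192184}{3} \approx -64061.0$)
$\frac{1}{W{\left(\frac{1}{\left(-475 + 355\right) - 41} \right)} + Z} = \frac{1}{1 - \frac{192184}{3}} = \frac{1}{- \frac{192181}{3}} = - \frac{3}{192181}$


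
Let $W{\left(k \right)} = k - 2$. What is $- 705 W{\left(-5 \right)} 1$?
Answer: $4935$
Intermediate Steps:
$W{\left(k \right)} = -2 + k$
$- 705 W{\left(-5 \right)} 1 = - 705 \left(-2 - 5\right) 1 = - 705 \left(\left(-7\right) 1\right) = \left(-705\right) \left(-7\right) = 4935$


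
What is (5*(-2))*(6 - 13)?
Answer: 70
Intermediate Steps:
(5*(-2))*(6 - 13) = -10*(-7) = 70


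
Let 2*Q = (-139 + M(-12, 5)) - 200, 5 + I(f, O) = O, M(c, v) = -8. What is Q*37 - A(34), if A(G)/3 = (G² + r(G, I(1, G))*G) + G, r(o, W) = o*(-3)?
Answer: 829/2 ≈ 414.50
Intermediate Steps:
I(f, O) = -5 + O
r(o, W) = -3*o
Q = -347/2 (Q = ((-139 - 8) - 200)/2 = (-147 - 200)/2 = (½)*(-347) = -347/2 ≈ -173.50)
A(G) = -6*G² + 3*G (A(G) = 3*((G² + (-3*G)*G) + G) = 3*((G² - 3*G²) + G) = 3*(-2*G² + G) = 3*(G - 2*G²) = -6*G² + 3*G)
Q*37 - A(34) = -347/2*37 - 3*34*(1 - 2*34) = -12839/2 - 3*34*(1 - 68) = -12839/2 - 3*34*(-67) = -12839/2 - 1*(-6834) = -12839/2 + 6834 = 829/2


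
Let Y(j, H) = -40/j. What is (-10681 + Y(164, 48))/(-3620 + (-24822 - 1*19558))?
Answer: 145977/656000 ≈ 0.22253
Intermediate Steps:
(-10681 + Y(164, 48))/(-3620 + (-24822 - 1*19558)) = (-10681 - 40/164)/(-3620 + (-24822 - 1*19558)) = (-10681 - 40*1/164)/(-3620 + (-24822 - 19558)) = (-10681 - 10/41)/(-3620 - 44380) = -437931/41/(-48000) = -437931/41*(-1/48000) = 145977/656000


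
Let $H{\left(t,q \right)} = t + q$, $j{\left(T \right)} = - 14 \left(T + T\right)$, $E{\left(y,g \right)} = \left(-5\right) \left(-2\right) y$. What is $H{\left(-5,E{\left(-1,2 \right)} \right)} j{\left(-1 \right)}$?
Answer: $-420$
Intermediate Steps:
$E{\left(y,g \right)} = 10 y$
$j{\left(T \right)} = - 28 T$ ($j{\left(T \right)} = - 14 \cdot 2 T = - 28 T$)
$H{\left(t,q \right)} = q + t$
$H{\left(-5,E{\left(-1,2 \right)} \right)} j{\left(-1 \right)} = \left(10 \left(-1\right) - 5\right) \left(\left(-28\right) \left(-1\right)\right) = \left(-10 - 5\right) 28 = \left(-15\right) 28 = -420$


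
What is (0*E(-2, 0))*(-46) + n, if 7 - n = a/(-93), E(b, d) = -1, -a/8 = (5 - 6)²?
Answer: 643/93 ≈ 6.9140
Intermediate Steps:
a = -8 (a = -8*(5 - 6)² = -8*(-1)² = -8*1 = -8)
n = 643/93 (n = 7 - (-8)/(-93) = 7 - (-8)*(-1)/93 = 7 - 1*8/93 = 7 - 8/93 = 643/93 ≈ 6.9140)
(0*E(-2, 0))*(-46) + n = (0*(-1))*(-46) + 643/93 = 0*(-46) + 643/93 = 0 + 643/93 = 643/93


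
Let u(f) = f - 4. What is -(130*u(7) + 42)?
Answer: -432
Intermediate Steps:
u(f) = -4 + f
-(130*u(7) + 42) = -(130*(-4 + 7) + 42) = -(130*3 + 42) = -(390 + 42) = -1*432 = -432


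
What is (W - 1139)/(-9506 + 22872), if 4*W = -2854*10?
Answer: -4137/6683 ≈ -0.61903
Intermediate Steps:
W = -7135 (W = (-2854*10)/4 = (1/4)*(-28540) = -7135)
(W - 1139)/(-9506 + 22872) = (-7135 - 1139)/(-9506 + 22872) = -8274/13366 = -8274*1/13366 = -4137/6683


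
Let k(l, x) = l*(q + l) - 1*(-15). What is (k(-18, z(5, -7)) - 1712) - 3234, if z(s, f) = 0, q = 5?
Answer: -4697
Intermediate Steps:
k(l, x) = 15 + l*(5 + l) (k(l, x) = l*(5 + l) - 1*(-15) = l*(5 + l) + 15 = 15 + l*(5 + l))
(k(-18, z(5, -7)) - 1712) - 3234 = ((15 + (-18)² + 5*(-18)) - 1712) - 3234 = ((15 + 324 - 90) - 1712) - 3234 = (249 - 1712) - 3234 = -1463 - 3234 = -4697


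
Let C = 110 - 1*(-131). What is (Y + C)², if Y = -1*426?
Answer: 34225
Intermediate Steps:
Y = -426
C = 241 (C = 110 + 131 = 241)
(Y + C)² = (-426 + 241)² = (-185)² = 34225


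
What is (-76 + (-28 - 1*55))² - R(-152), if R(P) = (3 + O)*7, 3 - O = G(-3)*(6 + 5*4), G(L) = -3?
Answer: 24693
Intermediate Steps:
O = 81 (O = 3 - (-3)*(6 + 5*4) = 3 - (-3)*(6 + 20) = 3 - (-3)*26 = 3 - 1*(-78) = 3 + 78 = 81)
R(P) = 588 (R(P) = (3 + 81)*7 = 84*7 = 588)
(-76 + (-28 - 1*55))² - R(-152) = (-76 + (-28 - 1*55))² - 1*588 = (-76 + (-28 - 55))² - 588 = (-76 - 83)² - 588 = (-159)² - 588 = 25281 - 588 = 24693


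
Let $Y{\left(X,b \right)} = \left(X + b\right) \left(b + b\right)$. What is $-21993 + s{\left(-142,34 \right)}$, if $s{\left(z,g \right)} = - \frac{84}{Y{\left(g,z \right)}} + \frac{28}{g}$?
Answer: $- \frac{955604171}{43452} \approx -21992.0$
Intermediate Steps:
$Y{\left(X,b \right)} = 2 b \left(X + b\right)$ ($Y{\left(X,b \right)} = \left(X + b\right) 2 b = 2 b \left(X + b\right)$)
$s{\left(z,g \right)} = \frac{28}{g} - \frac{42}{z \left(g + z\right)}$ ($s{\left(z,g \right)} = - \frac{84}{2 z \left(g + z\right)} + \frac{28}{g} = - 84 \frac{1}{2 z \left(g + z\right)} + \frac{28}{g} = - \frac{42}{z \left(g + z\right)} + \frac{28}{g} = \frac{28}{g} - \frac{42}{z \left(g + z\right)}$)
$-21993 + s{\left(-142,34 \right)} = -21993 + \frac{14 \left(\left(-3\right) 34 + 2 \left(-142\right) \left(34 - 142\right)\right)}{34 \left(-142\right) \left(34 - 142\right)} = -21993 + 14 \cdot \frac{1}{34} \left(- \frac{1}{142}\right) \frac{1}{-108} \left(-102 + 2 \left(-142\right) \left(-108\right)\right) = -21993 + 14 \cdot \frac{1}{34} \left(- \frac{1}{142}\right) \left(- \frac{1}{108}\right) \left(-102 + 30672\right) = -21993 + 14 \cdot \frac{1}{34} \left(- \frac{1}{142}\right) \left(- \frac{1}{108}\right) 30570 = -21993 + \frac{35665}{43452} = - \frac{955604171}{43452}$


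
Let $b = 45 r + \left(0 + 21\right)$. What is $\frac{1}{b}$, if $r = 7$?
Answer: $\frac{1}{336} \approx 0.0029762$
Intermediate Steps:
$b = 336$ ($b = 45 \cdot 7 + \left(0 + 21\right) = 315 + 21 = 336$)
$\frac{1}{b} = \frac{1}{336}$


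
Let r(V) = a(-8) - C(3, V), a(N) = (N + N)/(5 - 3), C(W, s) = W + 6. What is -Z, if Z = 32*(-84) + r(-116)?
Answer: 2705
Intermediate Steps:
C(W, s) = 6 + W
a(N) = N (a(N) = (2*N)/2 = (2*N)*(½) = N)
r(V) = -17 (r(V) = -8 - (6 + 3) = -8 - 1*9 = -8 - 9 = -17)
Z = -2705 (Z = 32*(-84) - 17 = -2688 - 17 = -2705)
-Z = -1*(-2705) = 2705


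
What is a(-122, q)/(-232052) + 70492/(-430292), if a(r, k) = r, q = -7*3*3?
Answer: -2038164245/12481264898 ≈ -0.16330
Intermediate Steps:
q = -63 (q = -21*3 = -63)
a(-122, q)/(-232052) + 70492/(-430292) = -122/(-232052) + 70492/(-430292) = -122*(-1/232052) + 70492*(-1/430292) = 61/116026 - 17623/107573 = -2038164245/12481264898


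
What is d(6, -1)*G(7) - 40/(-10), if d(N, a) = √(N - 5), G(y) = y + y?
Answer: 18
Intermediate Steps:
G(y) = 2*y
d(N, a) = √(-5 + N)
d(6, -1)*G(7) - 40/(-10) = √(-5 + 6)*(2*7) - 40/(-10) = √1*14 - 40*(-⅒) = 1*14 + 4 = 14 + 4 = 18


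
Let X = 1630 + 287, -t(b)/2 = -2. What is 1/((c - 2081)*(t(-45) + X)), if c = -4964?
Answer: -1/13533445 ≈ -7.3891e-8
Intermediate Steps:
t(b) = 4 (t(b) = -2*(-2) = 4)
X = 1917
1/((c - 2081)*(t(-45) + X)) = 1/((-4964 - 2081)*(4 + 1917)) = 1/(-7045*1921) = 1/(-13533445) = -1/13533445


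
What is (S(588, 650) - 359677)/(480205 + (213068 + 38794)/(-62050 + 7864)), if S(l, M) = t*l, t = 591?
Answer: -109898239/4336689378 ≈ -0.025342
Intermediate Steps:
S(l, M) = 591*l
(S(588, 650) - 359677)/(480205 + (213068 + 38794)/(-62050 + 7864)) = (591*588 - 359677)/(480205 + (213068 + 38794)/(-62050 + 7864)) = (347508 - 359677)/(480205 + 251862/(-54186)) = -12169/(480205 + 251862*(-1/54186)) = -12169/(480205 - 41977/9031) = -12169/4336689378/9031 = -12169*9031/4336689378 = -109898239/4336689378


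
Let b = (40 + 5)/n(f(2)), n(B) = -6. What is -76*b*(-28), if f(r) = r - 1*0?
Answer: -15960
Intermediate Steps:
f(r) = r (f(r) = r + 0 = r)
b = -15/2 (b = (40 + 5)/(-6) = 45*(-1/6) = -15/2 ≈ -7.5000)
-76*b*(-28) = -76*(-15/2)*(-28) = 570*(-28) = -15960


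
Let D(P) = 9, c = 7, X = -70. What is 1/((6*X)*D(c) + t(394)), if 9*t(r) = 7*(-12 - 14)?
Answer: -9/34202 ≈ -0.00026314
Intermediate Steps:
t(r) = -182/9 (t(r) = (7*(-12 - 14))/9 = (7*(-26))/9 = (⅑)*(-182) = -182/9)
1/((6*X)*D(c) + t(394)) = 1/((6*(-70))*9 - 182/9) = 1/(-420*9 - 182/9) = 1/(-3780 - 182/9) = 1/(-34202/9) = -9/34202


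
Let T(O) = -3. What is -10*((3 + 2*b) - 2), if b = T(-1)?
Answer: 50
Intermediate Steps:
b = -3
-10*((3 + 2*b) - 2) = -10*((3 + 2*(-3)) - 2) = -10*((3 - 6) - 2) = -10*(-3 - 2) = -10*(-5) = 50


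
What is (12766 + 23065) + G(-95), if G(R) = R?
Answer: 35736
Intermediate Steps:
(12766 + 23065) + G(-95) = (12766 + 23065) - 95 = 35831 - 95 = 35736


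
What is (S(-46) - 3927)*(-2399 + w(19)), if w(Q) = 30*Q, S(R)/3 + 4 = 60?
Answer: 6875211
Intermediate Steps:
S(R) = 168 (S(R) = -12 + 3*60 = -12 + 180 = 168)
(S(-46) - 3927)*(-2399 + w(19)) = (168 - 3927)*(-2399 + 30*19) = -3759*(-2399 + 570) = -3759*(-1829) = 6875211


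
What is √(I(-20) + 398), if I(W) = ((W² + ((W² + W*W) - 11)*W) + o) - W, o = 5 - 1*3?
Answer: 4*I*√935 ≈ 122.31*I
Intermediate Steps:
o = 2 (o = 5 - 3 = 2)
I(W) = 2 + W² - W + W*(-11 + 2*W²) (I(W) = ((W² + ((W² + W*W) - 11)*W) + 2) - W = ((W² + ((W² + W²) - 11)*W) + 2) - W = ((W² + (2*W² - 11)*W) + 2) - W = ((W² + (-11 + 2*W²)*W) + 2) - W = ((W² + W*(-11 + 2*W²)) + 2) - W = (2 + W² + W*(-11 + 2*W²)) - W = 2 + W² - W + W*(-11 + 2*W²))
√(I(-20) + 398) = √((2 + (-20)² - 12*(-20) + 2*(-20)³) + 398) = √((2 + 400 + 240 + 2*(-8000)) + 398) = √((2 + 400 + 240 - 16000) + 398) = √(-15358 + 398) = √(-14960) = 4*I*√935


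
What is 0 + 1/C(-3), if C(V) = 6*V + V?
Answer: -1/21 ≈ -0.047619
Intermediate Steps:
C(V) = 7*V
0 + 1/C(-3) = 0 + 1/(7*(-3)) = 0 + 1/(-21) = 0 - 1/21*1 = 0 - 1/21 = -1/21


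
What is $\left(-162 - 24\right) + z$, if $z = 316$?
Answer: $130$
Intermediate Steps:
$\left(-162 - 24\right) + z = \left(-162 - 24\right) + 316 = -186 + 316 = 130$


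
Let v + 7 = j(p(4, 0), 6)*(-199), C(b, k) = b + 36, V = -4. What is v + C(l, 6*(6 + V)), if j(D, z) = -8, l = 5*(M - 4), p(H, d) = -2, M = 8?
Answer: 1641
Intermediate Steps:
l = 20 (l = 5*(8 - 4) = 5*4 = 20)
C(b, k) = 36 + b
v = 1585 (v = -7 - 8*(-199) = -7 + 1592 = 1585)
v + C(l, 6*(6 + V)) = 1585 + (36 + 20) = 1585 + 56 = 1641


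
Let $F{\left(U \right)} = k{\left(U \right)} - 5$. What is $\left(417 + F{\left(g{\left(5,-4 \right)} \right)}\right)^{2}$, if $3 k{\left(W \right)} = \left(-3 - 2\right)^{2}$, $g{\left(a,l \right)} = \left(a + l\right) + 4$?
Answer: $\frac{1590121}{9} \approx 1.7668 \cdot 10^{5}$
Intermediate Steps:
$g{\left(a,l \right)} = 4 + a + l$
$k{\left(W \right)} = \frac{25}{3}$ ($k{\left(W \right)} = \frac{\left(-3 - 2\right)^{2}}{3} = \frac{\left(-5\right)^{2}}{3} = \frac{1}{3} \cdot 25 = \frac{25}{3}$)
$F{\left(U \right)} = \frac{10}{3}$ ($F{\left(U \right)} = \frac{25}{3} - 5 = \frac{10}{3}$)
$\left(417 + F{\left(g{\left(5,-4 \right)} \right)}\right)^{2} = \left(417 + \frac{10}{3}\right)^{2} = \left(\frac{1261}{3}\right)^{2} = \frac{1590121}{9}$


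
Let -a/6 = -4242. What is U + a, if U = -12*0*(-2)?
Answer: 25452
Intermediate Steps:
a = 25452 (a = -6*(-4242) = 25452)
U = 0 (U = 0*(-2) = 0)
U + a = 0 + 25452 = 25452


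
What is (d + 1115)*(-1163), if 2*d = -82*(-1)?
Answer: -1344428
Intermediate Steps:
d = 41 (d = (-82*(-1))/2 = (1/2)*82 = 41)
(d + 1115)*(-1163) = (41 + 1115)*(-1163) = 1156*(-1163) = -1344428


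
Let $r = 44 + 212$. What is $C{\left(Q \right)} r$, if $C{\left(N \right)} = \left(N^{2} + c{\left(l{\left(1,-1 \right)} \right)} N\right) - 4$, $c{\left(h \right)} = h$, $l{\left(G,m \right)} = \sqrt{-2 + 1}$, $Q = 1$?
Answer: $-768 + 256 i \approx -768.0 + 256.0 i$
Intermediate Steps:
$l{\left(G,m \right)} = i$ ($l{\left(G,m \right)} = \sqrt{-1} = i$)
$C{\left(N \right)} = -4 + N^{2} + i N$ ($C{\left(N \right)} = \left(N^{2} + i N\right) - 4 = -4 + N^{2} + i N$)
$r = 256$
$C{\left(Q \right)} r = \left(-4 + 1^{2} + i 1\right) 256 = \left(-4 + 1 + i\right) 256 = \left(-3 + i\right) 256 = -768 + 256 i$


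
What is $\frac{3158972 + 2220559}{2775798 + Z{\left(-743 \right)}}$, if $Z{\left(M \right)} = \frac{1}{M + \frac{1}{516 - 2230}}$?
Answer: $\frac{6850848867093}{3534987078680} \approx 1.938$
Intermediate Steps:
$Z{\left(M \right)} = \frac{1}{- \frac{1}{1714} + M}$ ($Z{\left(M \right)} = \frac{1}{M + \frac{1}{-1714}} = \frac{1}{M - \frac{1}{1714}} = \frac{1}{- \frac{1}{1714} + M}$)
$\frac{3158972 + 2220559}{2775798 + Z{\left(-743 \right)}} = \frac{3158972 + 2220559}{2775798 + \frac{1714}{-1 + 1714 \left(-743\right)}} = \frac{5379531}{2775798 + \frac{1714}{-1 - 1273502}} = \frac{5379531}{2775798 + \frac{1714}{-1273503}} = \frac{5379531}{2775798 + 1714 \left(- \frac{1}{1273503}\right)} = \frac{5379531}{2775798 - \frac{1714}{1273503}} = \frac{5379531}{\frac{3534987078680}{1273503}} = 5379531 \cdot \frac{1273503}{3534987078680} = \frac{6850848867093}{3534987078680}$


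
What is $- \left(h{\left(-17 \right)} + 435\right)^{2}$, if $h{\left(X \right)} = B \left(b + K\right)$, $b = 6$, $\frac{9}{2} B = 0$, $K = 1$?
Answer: $-189225$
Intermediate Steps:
$B = 0$ ($B = \frac{2}{9} \cdot 0 = 0$)
$h{\left(X \right)} = 0$ ($h{\left(X \right)} = 0 \left(6 + 1\right) = 0 \cdot 7 = 0$)
$- \left(h{\left(-17 \right)} + 435\right)^{2} = - \left(0 + 435\right)^{2} = - 435^{2} = \left(-1\right) 189225 = -189225$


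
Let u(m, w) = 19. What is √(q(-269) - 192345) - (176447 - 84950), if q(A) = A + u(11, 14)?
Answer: -91497 + I*√192595 ≈ -91497.0 + 438.86*I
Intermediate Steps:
q(A) = 19 + A (q(A) = A + 19 = 19 + A)
√(q(-269) - 192345) - (176447 - 84950) = √((19 - 269) - 192345) - (176447 - 84950) = √(-250 - 192345) - 1*91497 = √(-192595) - 91497 = I*√192595 - 91497 = -91497 + I*√192595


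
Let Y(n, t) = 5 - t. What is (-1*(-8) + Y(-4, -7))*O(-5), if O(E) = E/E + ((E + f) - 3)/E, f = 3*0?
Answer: 52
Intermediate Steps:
f = 0
O(E) = 1 + (-3 + E)/E (O(E) = E/E + ((E + 0) - 3)/E = 1 + (E - 3)/E = 1 + (-3 + E)/E)
(-1*(-8) + Y(-4, -7))*O(-5) = (-1*(-8) + (5 - 1*(-7)))*(2 - 3/(-5)) = (8 + (5 + 7))*(2 - 3*(-⅕)) = (8 + 12)*(2 + ⅗) = 20*(13/5) = 52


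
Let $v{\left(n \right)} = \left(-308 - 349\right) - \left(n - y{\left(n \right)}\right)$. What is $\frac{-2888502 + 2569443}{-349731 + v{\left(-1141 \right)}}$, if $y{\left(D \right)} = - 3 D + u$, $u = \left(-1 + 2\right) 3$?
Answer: $\frac{319059}{345821} \approx 0.92261$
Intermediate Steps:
$u = 3$ ($u = 1 \cdot 3 = 3$)
$y{\left(D \right)} = 3 - 3 D$ ($y{\left(D \right)} = - 3 D + 3 = 3 - 3 D$)
$v{\left(n \right)} = -654 - 4 n$ ($v{\left(n \right)} = \left(-308 - 349\right) - \left(-3 + 4 n\right) = -657 - \left(-3 + 4 n\right) = -654 - 4 n$)
$\frac{-2888502 + 2569443}{-349731 + v{\left(-1141 \right)}} = \frac{-2888502 + 2569443}{-349731 - -3910} = - \frac{319059}{-349731 + \left(-654 + 4564\right)} = - \frac{319059}{-349731 + 3910} = - \frac{319059}{-345821} = \left(-319059\right) \left(- \frac{1}{345821}\right) = \frac{319059}{345821}$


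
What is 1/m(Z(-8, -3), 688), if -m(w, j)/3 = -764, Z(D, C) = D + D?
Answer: 1/2292 ≈ 0.00043630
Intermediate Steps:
Z(D, C) = 2*D
m(w, j) = 2292 (m(w, j) = -3*(-764) = 2292)
1/m(Z(-8, -3), 688) = 1/2292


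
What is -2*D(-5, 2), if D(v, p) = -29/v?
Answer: -58/5 ≈ -11.600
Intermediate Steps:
-2*D(-5, 2) = -(-58)/(-5) = -(-58)*(-1)/5 = -2*29/5 = -58/5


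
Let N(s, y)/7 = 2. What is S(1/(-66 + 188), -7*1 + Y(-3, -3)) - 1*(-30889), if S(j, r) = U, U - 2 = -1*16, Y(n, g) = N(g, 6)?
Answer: 30875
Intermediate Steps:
N(s, y) = 14 (N(s, y) = 7*2 = 14)
Y(n, g) = 14
U = -14 (U = 2 - 1*16 = 2 - 16 = -14)
S(j, r) = -14
S(1/(-66 + 188), -7*1 + Y(-3, -3)) - 1*(-30889) = -14 - 1*(-30889) = -14 + 30889 = 30875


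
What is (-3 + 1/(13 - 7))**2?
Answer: 289/36 ≈ 8.0278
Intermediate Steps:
(-3 + 1/(13 - 7))**2 = (-3 + 1/6)**2 = (-17/6)**2 = 289/36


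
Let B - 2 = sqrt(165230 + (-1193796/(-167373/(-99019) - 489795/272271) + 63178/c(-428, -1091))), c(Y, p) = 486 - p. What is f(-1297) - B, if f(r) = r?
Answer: -1299 - sqrt(6608347123199595144795863986126)/769627783949 ≈ -4639.1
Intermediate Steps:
B = 2 + sqrt(6608347123199595144795863986126)/769627783949 (B = 2 + sqrt(165230 + (-1193796/(-167373/(-99019) - 489795/272271) + 63178/(486 - 1*(-1091)))) = 2 + sqrt(165230 + (-1193796/(-167373*(-1/99019) - 489795*1/272271) + 63178/(486 + 1091))) = 2 + sqrt(165230 + (-1193796/(167373/99019 - 163265/90757) + 63178/1577)) = 2 + sqrt(165230 + (-1193796/(-976065674/8986667383) + 63178*(1/1577))) = 2 + sqrt(165230 + (-1193796*(-8986667383/976065674) + 63178/1577)) = 2 + sqrt(165230 + (5364123787577934/488032837 + 63178/1577)) = 2 + sqrt(165230 + 8459254045948977904/769627783949) = 2 + sqrt(8586419644690871174/769627783949) = 2 + sqrt(6608347123199595144795863986126)/769627783949 ≈ 3342.1)
f(-1297) - B = -1297 - (2 + sqrt(6608347123199595144795863986126)/769627783949) = -1297 + (-2 - sqrt(6608347123199595144795863986126)/769627783949) = -1299 - sqrt(6608347123199595144795863986126)/769627783949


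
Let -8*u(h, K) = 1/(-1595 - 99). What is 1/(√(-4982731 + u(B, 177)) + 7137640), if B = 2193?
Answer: 96729297280/690418968963589711 - 44*I*√472681793577/690418968963589711 ≈ 1.401e-7 - 4.3815e-11*I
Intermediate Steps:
u(h, K) = 1/13552 (u(h, K) = -1/(8*(-1595 - 99)) = -⅛/(-1694) = -⅛*(-1/1694) = 1/13552)
1/(√(-4982731 + u(B, 177)) + 7137640) = 1/(√(-4982731 + 1/13552) + 7137640) = 1/(√(-67525970511/13552) + 7137640) = 1/(I*√472681793577/308 + 7137640) = 1/(7137640 + I*√472681793577/308)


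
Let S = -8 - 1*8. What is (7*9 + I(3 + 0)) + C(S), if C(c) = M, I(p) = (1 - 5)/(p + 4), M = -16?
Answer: 325/7 ≈ 46.429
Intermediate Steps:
S = -16 (S = -8 - 8 = -16)
I(p) = -4/(4 + p)
C(c) = -16
(7*9 + I(3 + 0)) + C(S) = (7*9 - 4/(4 + (3 + 0))) - 16 = (63 - 4/(4 + 3)) - 16 = (63 - 4/7) - 16 = 437/7 - 16 = 325/7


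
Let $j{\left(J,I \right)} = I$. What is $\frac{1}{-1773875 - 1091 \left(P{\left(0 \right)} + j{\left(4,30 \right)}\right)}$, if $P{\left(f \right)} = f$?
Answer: $- \frac{1}{1806605} \approx -5.5352 \cdot 10^{-7}$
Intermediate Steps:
$\frac{1}{-1773875 - 1091 \left(P{\left(0 \right)} + j{\left(4,30 \right)}\right)} = \frac{1}{-1773875 - 1091 \left(0 + 30\right)} = \frac{1}{-1773875 - 32730} = \frac{1}{-1806605} = - \frac{1}{1806605}$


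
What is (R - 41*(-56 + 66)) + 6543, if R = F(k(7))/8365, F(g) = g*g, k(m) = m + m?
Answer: 7328963/1195 ≈ 6133.0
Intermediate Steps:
k(m) = 2*m
F(g) = g**2
R = 28/1195 (R = (2*7)**2/8365 = 14**2*(1/8365) = 196*(1/8365) = 28/1195 ≈ 0.023431)
(R - 41*(-56 + 66)) + 6543 = (28/1195 - 41*(-56 + 66)) + 6543 = (28/1195 - 41*10) + 6543 = (28/1195 - 410) + 6543 = -489922/1195 + 6543 = 7328963/1195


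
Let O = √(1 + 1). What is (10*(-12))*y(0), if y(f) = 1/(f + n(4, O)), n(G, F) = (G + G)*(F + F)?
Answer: -15*√2/4 ≈ -5.3033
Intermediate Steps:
O = √2 ≈ 1.4142
n(G, F) = 4*F*G (n(G, F) = (2*G)*(2*F) = 4*F*G)
y(f) = 1/(f + 16*√2) (y(f) = 1/(f + 4*√2*4) = 1/(f + 16*√2))
(10*(-12))*y(0) = (10*(-12))/(0 + 16*√2) = -120*√2/32 = -15*√2/4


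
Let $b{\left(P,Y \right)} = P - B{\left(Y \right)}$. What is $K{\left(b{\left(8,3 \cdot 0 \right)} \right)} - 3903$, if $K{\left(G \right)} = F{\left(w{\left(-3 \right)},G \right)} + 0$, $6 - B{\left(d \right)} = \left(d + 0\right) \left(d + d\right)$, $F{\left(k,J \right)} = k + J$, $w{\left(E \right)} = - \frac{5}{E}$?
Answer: $- \frac{11698}{3} \approx -3899.3$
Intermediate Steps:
$F{\left(k,J \right)} = J + k$
$B{\left(d \right)} = 6 - 2 d^{2}$ ($B{\left(d \right)} = 6 - \left(d + 0\right) \left(d + d\right) = 6 - d 2 d = 6 - 2 d^{2}$)
$b{\left(P,Y \right)} = -6 + P + 2 Y^{2}$ ($b{\left(P,Y \right)} = P - \left(6 - 2 Y^{2}\right) = P + \left(-6 + 2 Y^{2}\right) = -6 + P + 2 Y^{2}$)
$K{\left(G \right)} = \frac{5}{3} + G$ ($K{\left(G \right)} = \left(G - \frac{5}{-3}\right) + 0 = \left(G - - \frac{5}{3}\right) + 0 = \left(G + \frac{5}{3}\right) + 0 = \left(\frac{5}{3} + G\right) + 0 = \frac{5}{3} + G$)
$K{\left(b{\left(8,3 \cdot 0 \right)} \right)} - 3903 = \left(\frac{5}{3} + \left(-6 + 8 + 2 \left(3 \cdot 0\right)^{2}\right)\right) - 3903 = \left(\frac{5}{3} + \left(-6 + 8 + 2 \cdot 0^{2}\right)\right) - 3903 = \left(\frac{5}{3} + \left(-6 + 8 + 2 \cdot 0\right)\right) - 3903 = \left(\frac{5}{3} + \left(-6 + 8 + 0\right)\right) - 3903 = \left(\frac{5}{3} + 2\right) - 3903 = \frac{11}{3} - 3903 = - \frac{11698}{3}$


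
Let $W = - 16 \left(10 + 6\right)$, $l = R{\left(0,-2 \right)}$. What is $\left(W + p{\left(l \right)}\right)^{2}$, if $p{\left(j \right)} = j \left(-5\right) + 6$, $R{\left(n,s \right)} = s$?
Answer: $57600$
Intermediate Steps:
$l = -2$
$p{\left(j \right)} = 6 - 5 j$ ($p{\left(j \right)} = - 5 j + 6 = 6 - 5 j$)
$W = -256$ ($W = \left(-16\right) 16 = -256$)
$\left(W + p{\left(l \right)}\right)^{2} = \left(-256 + \left(6 - -10\right)\right)^{2} = \left(-256 + \left(6 + 10\right)\right)^{2} = \left(-256 + 16\right)^{2} = \left(-240\right)^{2} = 57600$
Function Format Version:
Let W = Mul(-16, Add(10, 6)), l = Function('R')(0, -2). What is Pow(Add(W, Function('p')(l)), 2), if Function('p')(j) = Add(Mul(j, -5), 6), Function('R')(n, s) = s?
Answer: 57600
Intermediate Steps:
l = -2
Function('p')(j) = Add(6, Mul(-5, j)) (Function('p')(j) = Add(Mul(-5, j), 6) = Add(6, Mul(-5, j)))
W = -256 (W = Mul(-16, 16) = -256)
Pow(Add(W, Function('p')(l)), 2) = Pow(Add(-256, Add(6, Mul(-5, -2))), 2) = Pow(Add(-256, Add(6, 10)), 2) = Pow(Add(-256, 16), 2) = Pow(-240, 2) = 57600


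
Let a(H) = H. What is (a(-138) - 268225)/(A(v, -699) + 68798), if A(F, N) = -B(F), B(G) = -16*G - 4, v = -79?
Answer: -268363/67538 ≈ -3.9735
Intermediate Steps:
B(G) = -4 - 16*G
A(F, N) = 4 + 16*F (A(F, N) = -(-4 - 16*F) = 4 + 16*F)
(a(-138) - 268225)/(A(v, -699) + 68798) = (-138 - 268225)/((4 + 16*(-79)) + 68798) = -268363/((4 - 1264) + 68798) = -268363/(-1260 + 68798) = -268363/67538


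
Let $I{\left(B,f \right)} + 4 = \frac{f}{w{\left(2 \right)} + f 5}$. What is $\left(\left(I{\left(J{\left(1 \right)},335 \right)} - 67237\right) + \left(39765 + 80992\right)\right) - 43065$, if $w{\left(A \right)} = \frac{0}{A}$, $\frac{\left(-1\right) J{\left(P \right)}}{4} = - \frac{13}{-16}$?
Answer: $\frac{52256}{5} \approx 10451.0$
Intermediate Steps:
$J{\left(P \right)} = - \frac{13}{4}$ ($J{\left(P \right)} = - 4 \left(- \frac{13}{-16}\right) = - 4 \left(\left(-13\right) \left(- \frac{1}{16}\right)\right) = \left(-4\right) \frac{13}{16} = - \frac{13}{4}$)
$w{\left(A \right)} = 0$
$I{\left(B,f \right)} = - \frac{19}{5}$ ($I{\left(B,f \right)} = -4 + \frac{f}{0 + f 5} = -4 + \frac{f}{0 + 5 f} = -4 + \frac{f}{5 f} = -4 + f \frac{1}{5 f} = -4 + \frac{1}{5} = - \frac{19}{5}$)
$\left(\left(I{\left(J{\left(1 \right)},335 \right)} - 67237\right) + \left(39765 + 80992\right)\right) - 43065 = \left(\left(- \frac{19}{5} - 67237\right) + \left(39765 + 80992\right)\right) - 43065 = \left(- \frac{336204}{5} + 120757\right) - 43065 = \frac{267581}{5} - 43065 = \frac{52256}{5}$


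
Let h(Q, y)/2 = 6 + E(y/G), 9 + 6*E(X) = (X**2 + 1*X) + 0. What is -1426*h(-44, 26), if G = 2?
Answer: -298034/3 ≈ -99345.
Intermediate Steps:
E(X) = -3/2 + X/6 + X**2/6 (E(X) = -3/2 + ((X**2 + 1*X) + 0)/6 = -3/2 + ((X**2 + X) + 0)/6 = -3/2 + ((X + X**2) + 0)/6 = -3/2 + (X + X**2)/6 = -3/2 + (X/6 + X**2/6) = -3/2 + X/6 + X**2/6)
h(Q, y) = 9 + y/6 + y**2/12 (h(Q, y) = 2*(6 + (-3/2 + (y/2)/6 + (y/2)**2/6)) = 2*(6 + (-3/2 + y/12 + (y**2/4)/6)) = 2*(6 + (-3/2 + y/12 + y**2/24)) = 2*(9/2 + y/12 + y**2/24) = 9 + y/6 + y**2/12)
-1426*h(-44, 26) = -1426*(9 + (1/6)*26 + (1/12)*26**2) = -1426*(9 + 13/3 + (1/12)*676) = -1426*(9 + 13/3 + 169/3) = -1426*209/3 = -298034/3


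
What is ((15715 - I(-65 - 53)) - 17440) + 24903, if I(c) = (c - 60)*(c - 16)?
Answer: -674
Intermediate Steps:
I(c) = (-60 + c)*(-16 + c)
((15715 - I(-65 - 53)) - 17440) + 24903 = ((15715 - (960 + (-65 - 53)**2 - 76*(-65 - 53))) - 17440) + 24903 = ((15715 - (960 + (-118)**2 - 76*(-118))) - 17440) + 24903 = ((15715 - (960 + 13924 + 8968)) - 17440) + 24903 = ((15715 - 1*23852) - 17440) + 24903 = ((15715 - 23852) - 17440) + 24903 = (-8137 - 17440) + 24903 = -25577 + 24903 = -674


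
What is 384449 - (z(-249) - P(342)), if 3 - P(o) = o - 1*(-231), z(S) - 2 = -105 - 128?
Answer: 384110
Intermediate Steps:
z(S) = -231 (z(S) = 2 + (-105 - 128) = 2 - 233 = -231)
P(o) = -228 - o (P(o) = 3 - (o - 1*(-231)) = 3 - (o + 231) = 3 - (231 + o) = 3 + (-231 - o) = -228 - o)
384449 - (z(-249) - P(342)) = 384449 - (-231 - (-228 - 1*342)) = 384449 - (-231 - (-228 - 342)) = 384449 - (-231 - 1*(-570)) = 384449 - (-231 + 570) = 384449 - 1*339 = 384449 - 339 = 384110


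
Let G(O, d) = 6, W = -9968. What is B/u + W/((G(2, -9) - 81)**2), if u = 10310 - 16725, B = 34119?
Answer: -51172819/7216875 ≈ -7.0907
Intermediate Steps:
u = -6415
B/u + W/((G(2, -9) - 81)**2) = 34119/(-6415) - 9968/(6 - 81)**2 = 34119*(-1/6415) - 9968/((-75)**2) = -34119/6415 - 9968/5625 = -51172819/7216875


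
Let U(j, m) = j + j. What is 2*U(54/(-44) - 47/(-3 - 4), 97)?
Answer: 1690/77 ≈ 21.948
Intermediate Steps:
U(j, m) = 2*j
2*U(54/(-44) - 47/(-3 - 4), 97) = 2*(2*(54/(-44) - 47/(-3 - 4))) = 2*(2*(54*(-1/44) - 47/(-7))) = 2*(2*(-27/22 - 47*(-⅐))) = 2*(2*(-27/22 + 47/7)) = 2*(2*(845/154)) = 2*(845/77) = 1690/77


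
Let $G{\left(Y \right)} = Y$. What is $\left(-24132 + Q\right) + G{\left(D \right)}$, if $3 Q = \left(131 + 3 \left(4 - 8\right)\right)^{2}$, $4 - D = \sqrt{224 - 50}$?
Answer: $- \frac{58223}{3} - \sqrt{174} \approx -19421.0$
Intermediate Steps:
$D = 4 - \sqrt{174}$ ($D = 4 - \sqrt{224 - 50} = 4 - \sqrt{174} \approx -9.1909$)
$Q = \frac{14161}{3}$ ($Q = \frac{\left(131 + 3 \left(4 - 8\right)\right)^{2}}{3} = \frac{\left(131 + 3 \left(-4\right)\right)^{2}}{3} = \frac{\left(131 - 12\right)^{2}}{3} = \frac{119^{2}}{3} = \frac{1}{3} \cdot 14161 = \frac{14161}{3} \approx 4720.3$)
$\left(-24132 + Q\right) + G{\left(D \right)} = \left(-24132 + \frac{14161}{3}\right) + \left(4 - \sqrt{174}\right) = - \frac{58235}{3} + \left(4 - \sqrt{174}\right) = - \frac{58223}{3} - \sqrt{174}$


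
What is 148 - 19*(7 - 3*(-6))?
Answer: -327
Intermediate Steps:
148 - 19*(7 - 3*(-6)) = 148 - 19*(7 + 18) = 148 - 19*25 = 148 - 475 = -327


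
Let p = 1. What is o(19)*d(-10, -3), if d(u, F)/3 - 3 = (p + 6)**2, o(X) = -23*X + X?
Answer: -65208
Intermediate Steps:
o(X) = -22*X
d(u, F) = 156 (d(u, F) = 9 + 3*(1 + 6)**2 = 9 + 3*7**2 = 9 + 3*49 = 9 + 147 = 156)
o(19)*d(-10, -3) = -22*19*156 = -418*156 = -65208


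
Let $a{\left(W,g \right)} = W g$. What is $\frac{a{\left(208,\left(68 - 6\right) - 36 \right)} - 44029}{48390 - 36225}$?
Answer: $- \frac{38621}{12165} \approx -3.1748$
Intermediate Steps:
$\frac{a{\left(208,\left(68 - 6\right) - 36 \right)} - 44029}{48390 - 36225} = \frac{208 \left(\left(68 - 6\right) - 36\right) - 44029}{48390 - 36225} = \frac{208 \left(62 - 36\right) - 44029}{12165} = \left(208 \cdot 26 - 44029\right) \frac{1}{12165} = \left(5408 - 44029\right) \frac{1}{12165} = \left(-38621\right) \frac{1}{12165} = - \frac{38621}{12165}$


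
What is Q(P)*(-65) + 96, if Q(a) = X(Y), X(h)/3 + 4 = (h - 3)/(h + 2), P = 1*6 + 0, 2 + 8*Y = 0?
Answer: 8667/7 ≈ 1238.1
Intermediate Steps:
Y = -1/4 (Y = -1/4 + (1/8)*0 = -1/4 + 0 = -1/4 ≈ -0.25000)
P = 6 (P = 6 + 0 = 6)
X(h) = -12 + 3*(-3 + h)/(2 + h) (X(h) = -12 + 3*((h - 3)/(h + 2)) = -12 + 3*((-3 + h)/(2 + h)) = -12 + 3*(-3 + h)/(2 + h))
Q(a) = -123/7 (Q(a) = 3*(-11 - 3*(-1/4))/(2 - 1/4) = 3*(-11 + 3/4)/(7/4) = 3*(4/7)*(-41/4) = -123/7)
Q(P)*(-65) + 96 = -123/7*(-65) + 96 = 7995/7 + 96 = 8667/7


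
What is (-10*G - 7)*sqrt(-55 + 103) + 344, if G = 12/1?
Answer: 344 - 508*sqrt(3) ≈ -535.88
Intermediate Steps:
G = 12 (G = 12*1 = 12)
(-10*G - 7)*sqrt(-55 + 103) + 344 = (-10*12 - 7)*sqrt(-55 + 103) + 344 = (-120 - 7)*sqrt(48) + 344 = -508*sqrt(3) + 344 = 344 - 508*sqrt(3)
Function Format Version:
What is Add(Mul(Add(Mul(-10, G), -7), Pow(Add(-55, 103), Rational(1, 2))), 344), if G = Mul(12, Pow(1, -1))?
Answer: Add(344, Mul(-508, Pow(3, Rational(1, 2)))) ≈ -535.88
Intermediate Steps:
G = 12 (G = Mul(12, 1) = 12)
Add(Mul(Add(Mul(-10, G), -7), Pow(Add(-55, 103), Rational(1, 2))), 344) = Add(Mul(Add(Mul(-10, 12), -7), Pow(Add(-55, 103), Rational(1, 2))), 344) = Add(Mul(Add(-120, -7), Pow(48, Rational(1, 2))), 344) = Add(Mul(-127, Mul(4, Pow(3, Rational(1, 2)))), 344) = Add(Mul(-508, Pow(3, Rational(1, 2))), 344) = Add(344, Mul(-508, Pow(3, Rational(1, 2))))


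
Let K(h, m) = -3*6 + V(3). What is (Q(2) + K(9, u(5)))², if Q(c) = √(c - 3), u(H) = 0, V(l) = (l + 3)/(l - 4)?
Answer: (-24 + I)² ≈ 575.0 - 48.0*I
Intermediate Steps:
V(l) = (3 + l)/(-4 + l)
K(h, m) = -24 (K(h, m) = -3*6 + (3 + 3)/(-4 + 3) = -18 + 6/(-1) = -18 - 1*6 = -18 - 6 = -24)
Q(c) = √(-3 + c)
(Q(2) + K(9, u(5)))² = (√(-3 + 2) - 24)² = (√(-1) - 24)² = (I - 24)² = (-24 + I)²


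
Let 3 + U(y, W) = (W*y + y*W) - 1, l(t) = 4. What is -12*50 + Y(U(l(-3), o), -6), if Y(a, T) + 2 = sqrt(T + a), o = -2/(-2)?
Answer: -602 + I*sqrt(2) ≈ -602.0 + 1.4142*I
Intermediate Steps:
o = 1 (o = -2*(-1/2) = 1)
U(y, W) = -4 + 2*W*y (U(y, W) = -3 + ((W*y + y*W) - 1) = -3 + ((W*y + W*y) - 1) = -3 + (2*W*y - 1) = -3 + (-1 + 2*W*y) = -4 + 2*W*y)
Y(a, T) = -2 + sqrt(T + a)
-12*50 + Y(U(l(-3), o), -6) = -12*50 + (-2 + sqrt(-6 + (-4 + 2*1*4))) = -600 + (-2 + sqrt(-6 + (-4 + 8))) = -600 + (-2 + sqrt(-6 + 4)) = -600 + (-2 + sqrt(-2)) = -600 + (-2 + I*sqrt(2)) = -602 + I*sqrt(2)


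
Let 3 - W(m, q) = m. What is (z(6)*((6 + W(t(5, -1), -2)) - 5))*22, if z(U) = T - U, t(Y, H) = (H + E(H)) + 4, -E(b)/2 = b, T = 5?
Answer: 22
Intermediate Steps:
E(b) = -2*b
t(Y, H) = 4 - H (t(Y, H) = (H - 2*H) + 4 = -H + 4 = 4 - H)
W(m, q) = 3 - m
z(U) = 5 - U
(z(6)*((6 + W(t(5, -1), -2)) - 5))*22 = ((5 - 1*6)*((6 + (3 - (4 - 1*(-1)))) - 5))*22 = ((5 - 6)*((6 + (3 - (4 + 1))) - 5))*22 = -((6 + (3 - 1*5)) - 5)*22 = -((6 + (3 - 5)) - 5)*22 = -((6 - 2) - 5)*22 = -(4 - 5)*22 = -1*(-1)*22 = 1*22 = 22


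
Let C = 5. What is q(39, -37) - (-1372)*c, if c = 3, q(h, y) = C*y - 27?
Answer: 3904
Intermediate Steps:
q(h, y) = -27 + 5*y (q(h, y) = 5*y - 27 = -27 + 5*y)
q(39, -37) - (-1372)*c = (-27 + 5*(-37)) - (-1372)*3 = (-27 - 185) - 196*(-21) = -212 + 4116 = 3904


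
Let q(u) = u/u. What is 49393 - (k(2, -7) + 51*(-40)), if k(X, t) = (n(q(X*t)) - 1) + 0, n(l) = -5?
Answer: 51439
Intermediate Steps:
q(u) = 1
k(X, t) = -6 (k(X, t) = (-5 - 1) + 0 = -6 + 0 = -6)
49393 - (k(2, -7) + 51*(-40)) = 49393 - (-6 + 51*(-40)) = 49393 - (-6 - 2040) = 49393 - 1*(-2046) = 49393 + 2046 = 51439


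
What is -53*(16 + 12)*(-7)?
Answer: 10388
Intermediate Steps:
-53*(16 + 12)*(-7) = -1484*(-7) = -53*(-196) = 10388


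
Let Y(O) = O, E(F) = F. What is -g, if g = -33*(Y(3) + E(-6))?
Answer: -99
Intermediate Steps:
g = 99 (g = -33*(3 - 6) = -33*(-3) = 99)
-g = -1*99 = -99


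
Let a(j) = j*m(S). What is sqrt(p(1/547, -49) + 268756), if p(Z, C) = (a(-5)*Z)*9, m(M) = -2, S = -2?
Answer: sqrt(80414263234)/547 ≈ 518.42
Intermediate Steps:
a(j) = -2*j (a(j) = j*(-2) = -2*j)
p(Z, C) = 90*Z (p(Z, C) = ((-2*(-5))*Z)*9 = (10*Z)*9 = 90*Z)
sqrt(p(1/547, -49) + 268756) = sqrt(90/547 + 268756) = sqrt(147009622/547) = sqrt(80414263234)/547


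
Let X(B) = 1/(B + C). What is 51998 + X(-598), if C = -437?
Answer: 53817929/1035 ≈ 51998.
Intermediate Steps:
X(B) = 1/(-437 + B) (X(B) = 1/(B - 437) = 1/(-437 + B))
51998 + X(-598) = 51998 + 1/(-437 - 598) = 51998 + 1/(-1035) = 51998 - 1/1035 = 53817929/1035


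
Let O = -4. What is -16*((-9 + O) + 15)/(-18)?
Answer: 16/9 ≈ 1.7778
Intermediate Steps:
-16*((-9 + O) + 15)/(-18) = -16*((-9 - 4) + 15)/(-18) = -16*(-13 + 15)*(-1)/18 = -32*(-1)/18 = -16*(-⅑) = 16/9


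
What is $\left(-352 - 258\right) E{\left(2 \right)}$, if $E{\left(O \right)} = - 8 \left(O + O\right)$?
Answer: $19520$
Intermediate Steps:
$E{\left(O \right)} = - 16 O$ ($E{\left(O \right)} = - 8 \cdot 2 O = - 16 O$)
$\left(-352 - 258\right) E{\left(2 \right)} = \left(-352 - 258\right) \left(\left(-16\right) 2\right) = \left(-610\right) \left(-32\right) = 19520$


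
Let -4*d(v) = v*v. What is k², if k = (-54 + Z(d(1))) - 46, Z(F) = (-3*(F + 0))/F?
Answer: 10609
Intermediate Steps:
d(v) = -v²/4 (d(v) = -v*v/4 = -v²/4)
Z(F) = -3 (Z(F) = (-3*F)/F = -3)
k = -103 (k = (-54 - 3) - 46 = -57 - 46 = -103)
k² = (-103)² = 10609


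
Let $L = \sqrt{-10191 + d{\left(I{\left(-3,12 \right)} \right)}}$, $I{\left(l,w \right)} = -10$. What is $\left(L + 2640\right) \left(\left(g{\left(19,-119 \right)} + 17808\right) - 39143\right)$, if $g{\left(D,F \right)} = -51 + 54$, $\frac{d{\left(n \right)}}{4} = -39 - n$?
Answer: $-56316480 - 21332 i \sqrt{10307} \approx -5.6316 \cdot 10^{7} - 2.1657 \cdot 10^{6} i$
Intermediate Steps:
$d{\left(n \right)} = -156 - 4 n$ ($d{\left(n \right)} = 4 \left(-39 - n\right) = -156 - 4 n$)
$g{\left(D,F \right)} = 3$
$L = i \sqrt{10307}$ ($L = \sqrt{-10191 - 116} = \sqrt{-10307} = i \sqrt{10307} \approx 101.52 i$)
$\left(L + 2640\right) \left(\left(g{\left(19,-119 \right)} + 17808\right) - 39143\right) = \left(i \sqrt{10307} + 2640\right) \left(\left(3 + 17808\right) - 39143\right) = \left(2640 + i \sqrt{10307}\right) \left(17811 - 39143\right) = \left(2640 + i \sqrt{10307}\right) \left(-21332\right) = -56316480 - 21332 i \sqrt{10307}$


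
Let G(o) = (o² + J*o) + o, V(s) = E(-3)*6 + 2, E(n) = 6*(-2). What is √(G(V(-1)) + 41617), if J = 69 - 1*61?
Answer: √45887 ≈ 214.21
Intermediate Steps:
J = 8 (J = 69 - 61 = 8)
E(n) = -12
V(s) = -70 (V(s) = -12*6 + 2 = -72 + 2 = -70)
G(o) = o² + 9*o (G(o) = (o² + 8*o) + o = o² + 9*o)
√(G(V(-1)) + 41617) = √(-70*(9 - 70) + 41617) = √(-70*(-61) + 41617) = √(4270 + 41617) = √45887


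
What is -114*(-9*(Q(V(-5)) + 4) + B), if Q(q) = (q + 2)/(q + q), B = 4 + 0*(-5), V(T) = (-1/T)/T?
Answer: -21489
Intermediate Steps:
V(T) = -1/T²
B = 4 (B = 4 + 0 = 4)
Q(q) = (2 + q)/(2*q) (Q(q) = (2 + q)/((2*q)) = (2 + q)*(1/(2*q)) = (2 + q)/(2*q))
-114*(-9*(Q(V(-5)) + 4) + B) = -114*(-9*((2 - 1/(-5)²)/(2*((-1/(-5)²))) + 4) + 4) = -114*(-9*((2 - 1*1/25)/(2*((-1*1/25))) + 4) + 4) = -114*(-9*((2 - 1/25)/(2*(-1/25)) + 4) + 4) = -114*(-9*((½)*(-25)*(49/25) + 4) + 4) = -114*(-9*(-49/2 + 4) + 4) = -114*(-9*(-41/2) + 4) = -114*(369/2 + 4) = -114*377/2 = -21489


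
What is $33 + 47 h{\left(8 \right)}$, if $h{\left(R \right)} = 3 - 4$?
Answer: $-14$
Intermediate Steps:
$h{\left(R \right)} = -1$
$33 + 47 h{\left(8 \right)} = 33 + 47 \left(-1\right) = 33 - 47 = -14$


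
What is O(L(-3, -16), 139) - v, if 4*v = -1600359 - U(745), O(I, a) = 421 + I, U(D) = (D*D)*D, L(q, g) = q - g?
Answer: 103773930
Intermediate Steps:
U(D) = D³ (U(D) = D²*D = D³)
v = -103773496 (v = (-1600359 - 1*745³)/4 = (-1600359 - 1*413493625)/4 = (-1600359 - 413493625)/4 = (¼)*(-415093984) = -103773496)
O(L(-3, -16), 139) - v = (421 + (-3 - 1*(-16))) - 1*(-103773496) = (421 + (-3 + 16)) + 103773496 = (421 + 13) + 103773496 = 434 + 103773496 = 103773930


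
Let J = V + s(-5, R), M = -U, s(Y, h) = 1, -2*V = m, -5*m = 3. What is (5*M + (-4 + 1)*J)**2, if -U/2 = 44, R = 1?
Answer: 19018321/100 ≈ 1.9018e+5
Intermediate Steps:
m = -3/5 (m = -1/5*3 = -3/5 ≈ -0.60000)
U = -88 (U = -2*44 = -88)
V = 3/10 (V = -1/2*(-3/5) = 3/10 ≈ 0.30000)
M = 88 (M = -1*(-88) = 88)
J = 13/10 (J = 3/10 + 1 = 13/10 ≈ 1.3000)
(5*M + (-4 + 1)*J)**2 = (5*88 + (-4 + 1)*(13/10))**2 = (440 - 3*13/10)**2 = (440 - 39/10)**2 = (4361/10)**2 = 19018321/100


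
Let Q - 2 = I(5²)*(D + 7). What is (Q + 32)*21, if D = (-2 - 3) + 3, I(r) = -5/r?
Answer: 693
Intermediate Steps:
D = -2 (D = -5 + 3 = -2)
Q = 1 (Q = 2 + (-5/(5²))*(-2 + 7) = 2 - 5/25*5 = 2 - 5*1/25*5 = 2 - ⅕*5 = 2 - 1 = 1)
(Q + 32)*21 = (1 + 32)*21 = 33*21 = 693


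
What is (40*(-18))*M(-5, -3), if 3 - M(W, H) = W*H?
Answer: 8640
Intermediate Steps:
M(W, H) = 3 - H*W (M(W, H) = 3 - W*H = 3 - H*W)
(40*(-18))*M(-5, -3) = (40*(-18))*(3 - 1*(-3)*(-5)) = -720*(3 - 15) = -720*(-12) = 8640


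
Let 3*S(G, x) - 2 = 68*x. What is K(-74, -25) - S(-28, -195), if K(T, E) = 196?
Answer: 13846/3 ≈ 4615.3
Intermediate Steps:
S(G, x) = ⅔ + 68*x/3 (S(G, x) = ⅔ + (68*x)/3 = ⅔ + 68*x/3)
K(-74, -25) - S(-28, -195) = 196 - (⅔ + (68/3)*(-195)) = 196 - (⅔ - 4420) = 196 - 1*(-13258/3) = 196 + 13258/3 = 13846/3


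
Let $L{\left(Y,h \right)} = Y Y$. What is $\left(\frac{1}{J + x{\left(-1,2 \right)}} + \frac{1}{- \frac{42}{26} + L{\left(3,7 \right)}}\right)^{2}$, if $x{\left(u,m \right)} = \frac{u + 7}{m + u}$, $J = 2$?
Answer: $\frac{625}{9216} \approx 0.067817$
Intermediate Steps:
$L{\left(Y,h \right)} = Y^{2}$
$x{\left(u,m \right)} = \frac{7 + u}{m + u}$
$\left(\frac{1}{J + x{\left(-1,2 \right)}} + \frac{1}{- \frac{42}{26} + L{\left(3,7 \right)}}\right)^{2} = \left(\frac{1}{2 + \frac{7 - 1}{2 - 1}} + \frac{1}{- \frac{42}{26} + 3^{2}}\right)^{2} = \left(\frac{1}{2 + 1^{-1} \cdot 6} + \frac{1}{\left(-42\right) \frac{1}{26} + 9}\right)^{2} = \left(\frac{1}{2 + 1 \cdot 6} + \frac{1}{- \frac{21}{13} + 9}\right)^{2} = \left(\frac{1}{2 + 6} + \frac{1}{\frac{96}{13}}\right)^{2} = \left(\frac{1}{8} + \frac{13}{96}\right)^{2} = \left(\frac{25}{96}\right)^{2} = \frac{625}{9216}$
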